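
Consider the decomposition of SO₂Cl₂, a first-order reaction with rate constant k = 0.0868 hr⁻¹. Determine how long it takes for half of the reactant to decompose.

7.986 hr

Step 1: For a first-order reaction, t₁/₂ = ln(2)/k
Step 2: t₁/₂ = ln(2)/0.0868
Step 3: t₁/₂ = 0.6931/0.0868 = 7.986 hr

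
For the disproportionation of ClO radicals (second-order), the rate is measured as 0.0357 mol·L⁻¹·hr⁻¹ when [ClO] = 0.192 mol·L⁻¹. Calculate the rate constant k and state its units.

0.9684 (mol·L⁻¹)⁻¹·hr⁻¹

Step 1: rate = k[ClO]^2, so k = rate / [ClO]^2.
Step 2: k = 0.0357 / (0.192)^2 = 0.0357 / 0.03686.
Step 3: k = 0.9684 (mol·L⁻¹)⁻¹·hr⁻¹.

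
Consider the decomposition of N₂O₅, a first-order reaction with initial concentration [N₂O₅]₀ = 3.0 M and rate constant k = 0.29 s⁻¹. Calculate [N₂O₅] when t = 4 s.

0.9405 M

Step 1: For a first-order reaction: [N₂O₅] = [N₂O₅]₀ × e^(-kt)
Step 2: [N₂O₅] = 3.0 × e^(-0.29 × 4)
Step 3: [N₂O₅] = 3.0 × e^(-1.16)
Step 4: [N₂O₅] = 3.0 × 0.313486 = 0.9405 M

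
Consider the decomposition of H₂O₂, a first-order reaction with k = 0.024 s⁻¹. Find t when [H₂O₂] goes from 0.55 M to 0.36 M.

17.66 s

Step 1: For first-order: t = ln([H₂O₂]₀/[H₂O₂])/k
Step 2: t = ln(0.55/0.36)/0.024
Step 3: t = ln(1.528)/0.024
Step 4: t = 0.4238/0.024 = 17.66 s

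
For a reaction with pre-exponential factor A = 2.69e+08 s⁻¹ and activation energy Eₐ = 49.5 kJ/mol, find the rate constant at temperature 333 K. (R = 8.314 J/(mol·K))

4.62e+00 s⁻¹

Step 1: Use the Arrhenius equation: k = A × exp(-Eₐ/RT)
Step 2: Convert Eₐ to J/mol: 49.5 kJ/mol = 49500 J/mol
Step 3: Calculate the exponent: -Eₐ/(RT) = -49500/(8.314 × 333) = -17.87932
Step 4: k = 2.69e+08 × exp(-17.87932)
Step 5: k = 2.69e+08 × 1.71834e-08 = 4.6223e+00 s⁻¹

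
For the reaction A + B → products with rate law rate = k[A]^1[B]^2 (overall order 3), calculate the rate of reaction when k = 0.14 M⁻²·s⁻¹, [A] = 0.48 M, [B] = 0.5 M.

0.0168 M/s

Step 1: The rate law is rate = k[A]^1[B]^2, overall order = 1+2 = 3
Step 2: Substitute values: rate = 0.14 × (0.48)^1 × (0.5)^2
Step 3: rate = 0.14 × 0.48 × 0.25 = 0.0168 M/s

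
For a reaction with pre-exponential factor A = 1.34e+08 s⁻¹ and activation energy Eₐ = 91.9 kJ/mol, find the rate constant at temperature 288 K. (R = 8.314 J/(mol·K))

2.87e-09 s⁻¹

Step 1: Use the Arrhenius equation: k = A × exp(-Eₐ/RT)
Step 2: Convert Eₐ to J/mol: 91.9 kJ/mol = 91900 J/mol
Step 3: Calculate the exponent: -Eₐ/(RT) = -91900/(8.314 × 288) = -38.38071
Step 4: k = 1.34e+08 × exp(-38.38071)
Step 5: k = 1.34e+08 × 2.14521e-17 = 2.8746e-09 s⁻¹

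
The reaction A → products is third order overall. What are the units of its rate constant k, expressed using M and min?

M⁻²·min⁻¹

Step 1: For overall order n, rate = k × (concentration)^n.
Step 2: Rate has units M·min⁻¹; concentration term has units M^3.
Step 3: k = rate / (concentration)^n, so units of k = M^(1-3)·min⁻¹ = M⁻²·min⁻¹.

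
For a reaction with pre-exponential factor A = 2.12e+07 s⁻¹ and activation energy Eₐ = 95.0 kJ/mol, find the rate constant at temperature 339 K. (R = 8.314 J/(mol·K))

4.87e-08 s⁻¹

Step 1: Use the Arrhenius equation: k = A × exp(-Eₐ/RT)
Step 2: Convert Eₐ to J/mol: 95.0 kJ/mol = 95000 J/mol
Step 3: Calculate the exponent: -Eₐ/(RT) = -95000/(8.314 × 339) = -33.70652
Step 4: k = 2.12e+07 × exp(-33.70652)
Step 5: k = 2.12e+07 × 2.29850e-15 = 4.8728e-08 s⁻¹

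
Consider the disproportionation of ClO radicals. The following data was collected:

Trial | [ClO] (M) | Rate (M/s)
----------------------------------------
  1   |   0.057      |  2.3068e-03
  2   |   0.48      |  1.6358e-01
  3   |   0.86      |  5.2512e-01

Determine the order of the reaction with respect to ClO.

second order (2)

Step 1: Compare trials to find order n where rate₂/rate₁ = ([ClO]₂/[ClO]₁)^n
Step 2: rate₂/rate₁ = 1.6358e-01/2.3068e-03 = 70.91
Step 3: [ClO]₂/[ClO]₁ = 0.48/0.057 = 8.421
Step 4: n = ln(70.91)/ln(8.421) = 2.00 ≈ 2
Step 5: The reaction is second order in ClO.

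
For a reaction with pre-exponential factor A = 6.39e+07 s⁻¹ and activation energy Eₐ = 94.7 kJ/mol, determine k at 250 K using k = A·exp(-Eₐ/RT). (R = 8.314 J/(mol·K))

1.04e-12 s⁻¹

Step 1: Use the Arrhenius equation: k = A × exp(-Eₐ/RT)
Step 2: Convert Eₐ to J/mol: 94.7 kJ/mol = 94700 J/mol
Step 3: Calculate the exponent: -Eₐ/(RT) = -94700/(8.314 × 250) = -45.56170
Step 4: k = 6.39e+07 × exp(-45.56170)
Step 5: k = 6.39e+07 × 1.63232e-20 = 1.0431e-12 s⁻¹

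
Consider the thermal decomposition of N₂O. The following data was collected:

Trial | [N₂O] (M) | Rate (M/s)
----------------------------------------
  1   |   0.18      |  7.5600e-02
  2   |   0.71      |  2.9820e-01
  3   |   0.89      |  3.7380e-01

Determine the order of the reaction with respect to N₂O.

first order (1)

Step 1: Compare trials to find order n where rate₂/rate₁ = ([N₂O]₂/[N₂O]₁)^n
Step 2: rate₂/rate₁ = 2.9820e-01/7.5600e-02 = 3.944
Step 3: [N₂O]₂/[N₂O]₁ = 0.71/0.18 = 3.944
Step 4: n = ln(3.944)/ln(3.944) = 1.00 ≈ 1
Step 5: The reaction is first order in N₂O.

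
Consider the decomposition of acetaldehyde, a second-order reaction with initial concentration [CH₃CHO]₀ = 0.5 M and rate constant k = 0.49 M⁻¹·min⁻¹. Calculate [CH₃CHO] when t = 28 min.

0.06361 M

Step 1: For a second-order reaction: 1/[CH₃CHO] = 1/[CH₃CHO]₀ + kt
Step 2: 1/[CH₃CHO] = 1/0.5 + 0.49 × 28
Step 3: 1/[CH₃CHO] = 2 + 13.72 = 15.72
Step 4: [CH₃CHO] = 1/15.72 = 0.06361 M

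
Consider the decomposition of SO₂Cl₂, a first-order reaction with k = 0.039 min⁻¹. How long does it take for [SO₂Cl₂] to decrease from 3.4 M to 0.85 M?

35.55 min

Step 1: For first-order: t = ln([SO₂Cl₂]₀/[SO₂Cl₂])/k
Step 2: t = ln(3.4/0.85)/0.039
Step 3: t = ln(4)/0.039
Step 4: t = 1.386/0.039 = 35.55 min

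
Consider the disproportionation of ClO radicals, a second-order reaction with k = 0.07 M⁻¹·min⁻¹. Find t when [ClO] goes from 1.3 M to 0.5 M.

17.58 min

Step 1: For second-order: t = (1/[ClO] - 1/[ClO]₀)/k
Step 2: t = (1/0.5 - 1/1.3)/0.07
Step 3: t = (2 - 0.7692)/0.07
Step 4: t = 1.231/0.07 = 17.58 min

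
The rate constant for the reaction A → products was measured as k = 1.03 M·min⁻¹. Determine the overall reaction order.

zeroth order (0)

Step 1: The units of k for an nth-order reaction are (concentration)^(1-n)·(time)⁻¹.
Step 2: Here k has units M·min⁻¹, so the concentration exponent is 1.
Step 3: 1 - n = 1 ⇒ n = 0. The reaction is zeroth order.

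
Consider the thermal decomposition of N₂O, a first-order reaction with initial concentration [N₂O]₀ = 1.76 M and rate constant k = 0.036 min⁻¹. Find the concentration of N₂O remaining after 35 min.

0.4992 M

Step 1: For a first-order reaction: [N₂O] = [N₂O]₀ × e^(-kt)
Step 2: [N₂O] = 1.76 × e^(-0.036 × 35)
Step 3: [N₂O] = 1.76 × e^(-1.26)
Step 4: [N₂O] = 1.76 × 0.283654 = 0.4992 M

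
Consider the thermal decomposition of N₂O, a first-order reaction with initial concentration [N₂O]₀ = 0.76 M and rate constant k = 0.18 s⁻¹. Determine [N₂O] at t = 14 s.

0.06115 M

Step 1: For a first-order reaction: [N₂O] = [N₂O]₀ × e^(-kt)
Step 2: [N₂O] = 0.76 × e^(-0.18 × 14)
Step 3: [N₂O] = 0.76 × e^(-2.52)
Step 4: [N₂O] = 0.76 × 0.0804596 = 0.06115 M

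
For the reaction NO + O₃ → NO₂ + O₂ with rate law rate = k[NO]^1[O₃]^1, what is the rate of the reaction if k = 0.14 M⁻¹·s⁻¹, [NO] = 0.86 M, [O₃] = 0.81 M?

0.09752 M/s

Step 1: The rate law is rate = k[NO]^1[O₃]^1
Step 2: Substitute: rate = 0.14 × (0.86)^1 × (0.81)^1
Step 3: rate = 0.14 × 0.86 × 0.81 = 0.097524 M/s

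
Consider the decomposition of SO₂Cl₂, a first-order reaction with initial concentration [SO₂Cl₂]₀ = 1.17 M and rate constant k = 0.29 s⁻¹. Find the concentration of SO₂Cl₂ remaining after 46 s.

1.882e-06 M

Step 1: For a first-order reaction: [SO₂Cl₂] = [SO₂Cl₂]₀ × e^(-kt)
Step 2: [SO₂Cl₂] = 1.17 × e^(-0.29 × 46)
Step 3: [SO₂Cl₂] = 1.17 × e^(-13.34)
Step 4: [SO₂Cl₂] = 1.17 × 1.60884e-06 = 1.882e-06 M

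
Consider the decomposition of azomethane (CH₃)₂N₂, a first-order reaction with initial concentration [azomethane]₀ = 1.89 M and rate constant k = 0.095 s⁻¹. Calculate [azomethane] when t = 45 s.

0.02629 M

Step 1: For a first-order reaction: [azomethane] = [azomethane]₀ × e^(-kt)
Step 2: [azomethane] = 1.89 × e^(-0.095 × 45)
Step 3: [azomethane] = 1.89 × e^(-4.275)
Step 4: [azomethane] = 1.89 × 0.013912 = 0.02629 M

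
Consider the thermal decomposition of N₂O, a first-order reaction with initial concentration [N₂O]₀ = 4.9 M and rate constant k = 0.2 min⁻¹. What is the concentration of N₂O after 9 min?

0.81 M

Step 1: For a first-order reaction: [N₂O] = [N₂O]₀ × e^(-kt)
Step 2: [N₂O] = 4.9 × e^(-0.2 × 9)
Step 3: [N₂O] = 4.9 × e^(-1.8)
Step 4: [N₂O] = 4.9 × 0.165299 = 0.81 M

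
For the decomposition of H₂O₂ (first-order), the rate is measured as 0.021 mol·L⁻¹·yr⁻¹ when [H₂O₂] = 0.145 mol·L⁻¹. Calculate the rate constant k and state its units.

0.1448 yr⁻¹

Step 1: rate = k[H₂O₂]^1, so k = rate / [H₂O₂]^1.
Step 2: k = 0.021 / (0.145)^1 = 0.021 / 0.145.
Step 3: k = 0.1448 yr⁻¹.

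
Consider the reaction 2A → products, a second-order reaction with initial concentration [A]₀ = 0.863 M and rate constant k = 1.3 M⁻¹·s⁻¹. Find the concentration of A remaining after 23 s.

0.0322 M

Step 1: For a second-order reaction: 1/[A] = 1/[A]₀ + kt
Step 2: 1/[A] = 1/0.863 + 1.3 × 23
Step 3: 1/[A] = 1.159 + 29.9 = 31.06
Step 4: [A] = 1/31.06 = 0.0322 M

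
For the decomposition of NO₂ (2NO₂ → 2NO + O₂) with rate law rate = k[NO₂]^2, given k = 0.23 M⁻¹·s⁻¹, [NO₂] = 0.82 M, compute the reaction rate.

0.1547 M/s

Step 1: Identify the rate law: rate = k[NO₂]^2
Step 2: Substitute values: rate = 0.23 × (0.82)^2
Step 3: Calculate: rate = 0.23 × 0.6724 = 0.154652 M/s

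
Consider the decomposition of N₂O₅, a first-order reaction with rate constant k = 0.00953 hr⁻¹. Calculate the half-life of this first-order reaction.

72.73 hr

Step 1: For a first-order reaction, t₁/₂ = ln(2)/k
Step 2: t₁/₂ = ln(2)/0.00953
Step 3: t₁/₂ = 0.6931/0.00953 = 72.73 hr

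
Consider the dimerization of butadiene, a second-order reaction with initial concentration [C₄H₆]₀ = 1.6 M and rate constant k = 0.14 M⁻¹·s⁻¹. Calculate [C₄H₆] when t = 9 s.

0.5305 M

Step 1: For a second-order reaction: 1/[C₄H₆] = 1/[C₄H₆]₀ + kt
Step 2: 1/[C₄H₆] = 1/1.6 + 0.14 × 9
Step 3: 1/[C₄H₆] = 0.625 + 1.26 = 1.885
Step 4: [C₄H₆] = 1/1.885 = 0.5305 M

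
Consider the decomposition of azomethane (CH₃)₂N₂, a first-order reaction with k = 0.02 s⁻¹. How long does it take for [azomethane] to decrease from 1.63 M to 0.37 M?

74.14 s

Step 1: For first-order: t = ln([azomethane]₀/[azomethane])/k
Step 2: t = ln(1.63/0.37)/0.02
Step 3: t = ln(4.405)/0.02
Step 4: t = 1.483/0.02 = 74.14 s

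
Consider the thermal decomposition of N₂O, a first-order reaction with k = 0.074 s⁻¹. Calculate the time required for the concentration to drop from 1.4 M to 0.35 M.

18.73 s

Step 1: For first-order: t = ln([N₂O]₀/[N₂O])/k
Step 2: t = ln(1.4/0.35)/0.074
Step 3: t = ln(4)/0.074
Step 4: t = 1.386/0.074 = 18.73 s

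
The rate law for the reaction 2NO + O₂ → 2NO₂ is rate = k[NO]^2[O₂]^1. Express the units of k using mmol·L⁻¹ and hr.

(mmol·L⁻¹)⁻²·hr⁻¹

Step 1: Overall order = 2 + 1 = 3.
Step 2: rate has units mmol·L⁻¹·hr⁻¹; [NO]^2[O₂]^1 has units (mmol·L⁻¹)^3.
Step 3: k = rate/([NO]^2[O₂]^1), so units of k = (mmol·L⁻¹)^(1-3)·hr⁻¹ = (mmol·L⁻¹)⁻²·hr⁻¹.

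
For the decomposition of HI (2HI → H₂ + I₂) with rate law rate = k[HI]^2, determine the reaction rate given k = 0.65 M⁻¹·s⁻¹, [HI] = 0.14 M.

0.01274 M/s

Step 1: Identify the rate law: rate = k[HI]^2
Step 2: Substitute values: rate = 0.65 × (0.14)^2
Step 3: Calculate: rate = 0.65 × 0.0196 = 0.01274 M/s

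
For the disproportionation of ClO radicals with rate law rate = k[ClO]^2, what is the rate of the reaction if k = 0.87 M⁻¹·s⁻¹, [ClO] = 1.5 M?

1.958 M/s

Step 1: Identify the rate law: rate = k[ClO]^2
Step 2: Substitute values: rate = 0.87 × (1.5)^2
Step 3: Calculate: rate = 0.87 × 2.25 = 1.9575 M/s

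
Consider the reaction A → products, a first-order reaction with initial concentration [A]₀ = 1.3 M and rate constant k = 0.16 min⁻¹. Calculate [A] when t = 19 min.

0.06219 M

Step 1: For a first-order reaction: [A] = [A]₀ × e^(-kt)
Step 2: [A] = 1.3 × e^(-0.16 × 19)
Step 3: [A] = 1.3 × e^(-3.04)
Step 4: [A] = 1.3 × 0.0478349 = 0.06219 M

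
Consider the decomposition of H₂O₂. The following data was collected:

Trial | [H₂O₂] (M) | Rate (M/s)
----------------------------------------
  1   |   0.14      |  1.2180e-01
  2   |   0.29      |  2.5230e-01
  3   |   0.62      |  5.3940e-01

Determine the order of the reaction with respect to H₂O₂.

first order (1)

Step 1: Compare trials to find order n where rate₂/rate₁ = ([H₂O₂]₂/[H₂O₂]₁)^n
Step 2: rate₂/rate₁ = 2.5230e-01/1.2180e-01 = 2.071
Step 3: [H₂O₂]₂/[H₂O₂]₁ = 0.29/0.14 = 2.071
Step 4: n = ln(2.071)/ln(2.071) = 1.00 ≈ 1
Step 5: The reaction is first order in H₂O₂.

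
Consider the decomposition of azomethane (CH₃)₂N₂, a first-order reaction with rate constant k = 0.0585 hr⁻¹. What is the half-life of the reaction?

11.85 hr

Step 1: For a first-order reaction, t₁/₂ = ln(2)/k
Step 2: t₁/₂ = ln(2)/0.0585
Step 3: t₁/₂ = 0.6931/0.0585 = 11.85 hr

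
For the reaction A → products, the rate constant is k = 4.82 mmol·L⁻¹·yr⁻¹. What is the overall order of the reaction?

zeroth order (0)

Step 1: The units of k for an nth-order reaction are (concentration)^(1-n)·(time)⁻¹.
Step 2: Here k has units mmol·L⁻¹·yr⁻¹, so the concentration exponent is 1.
Step 3: 1 - n = 1 ⇒ n = 0. The reaction is zeroth order.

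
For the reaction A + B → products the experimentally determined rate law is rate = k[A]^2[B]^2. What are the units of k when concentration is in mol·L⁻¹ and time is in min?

(mol·L⁻¹)⁻³·min⁻¹

Step 1: Overall order = 2 + 2 = 4.
Step 2: rate has units mol·L⁻¹·min⁻¹; [A]^2[B]^2 has units (mol·L⁻¹)^4.
Step 3: k = rate/([A]^2[B]^2), so units of k = (mol·L⁻¹)^(1-4)·min⁻¹ = (mol·L⁻¹)⁻³·min⁻¹.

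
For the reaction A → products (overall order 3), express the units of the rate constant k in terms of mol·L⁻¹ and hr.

(mol·L⁻¹)⁻²·hr⁻¹

Step 1: For overall order n, rate = k × (concentration)^n.
Step 2: Rate has units mol·L⁻¹·hr⁻¹; concentration term has units (mol·L⁻¹)^3.
Step 3: k = rate / (concentration)^n, so units of k = (mol·L⁻¹)^(1-3)·hr⁻¹ = (mol·L⁻¹)⁻²·hr⁻¹.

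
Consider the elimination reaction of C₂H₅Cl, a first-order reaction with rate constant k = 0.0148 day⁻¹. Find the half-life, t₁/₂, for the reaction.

46.83 day

Step 1: For a first-order reaction, t₁/₂ = ln(2)/k
Step 2: t₁/₂ = ln(2)/0.0148
Step 3: t₁/₂ = 0.6931/0.0148 = 46.83 day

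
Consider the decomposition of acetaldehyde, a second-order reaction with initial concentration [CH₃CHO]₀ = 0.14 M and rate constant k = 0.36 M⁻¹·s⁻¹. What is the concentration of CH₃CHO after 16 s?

0.0775 M

Step 1: For a second-order reaction: 1/[CH₃CHO] = 1/[CH₃CHO]₀ + kt
Step 2: 1/[CH₃CHO] = 1/0.14 + 0.36 × 16
Step 3: 1/[CH₃CHO] = 7.143 + 5.76 = 12.9
Step 4: [CH₃CHO] = 1/12.9 = 0.0775 M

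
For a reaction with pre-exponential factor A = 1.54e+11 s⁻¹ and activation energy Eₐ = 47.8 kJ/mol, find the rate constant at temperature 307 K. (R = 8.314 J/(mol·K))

1.13e+03 s⁻¹

Step 1: Use the Arrhenius equation: k = A × exp(-Eₐ/RT)
Step 2: Convert Eₐ to J/mol: 47.8 kJ/mol = 47800 J/mol
Step 3: Calculate the exponent: -Eₐ/(RT) = -47800/(8.314 × 307) = -18.72749
Step 4: k = 1.54e+11 × exp(-18.72749)
Step 5: k = 1.54e+11 × 7.35791e-09 = 1.1331e+03 s⁻¹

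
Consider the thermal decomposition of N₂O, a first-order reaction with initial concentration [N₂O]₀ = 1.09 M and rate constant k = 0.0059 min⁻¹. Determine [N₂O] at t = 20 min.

0.9687 M

Step 1: For a first-order reaction: [N₂O] = [N₂O]₀ × e^(-kt)
Step 2: [N₂O] = 1.09 × e^(-0.0059 × 20)
Step 3: [N₂O] = 1.09 × e^(-0.118)
Step 4: [N₂O] = 1.09 × 0.888696 = 0.9687 M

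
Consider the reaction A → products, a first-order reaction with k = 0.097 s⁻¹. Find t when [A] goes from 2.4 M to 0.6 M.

14.29 s

Step 1: For first-order: t = ln([A]₀/[A])/k
Step 2: t = ln(2.4/0.6)/0.097
Step 3: t = ln(4)/0.097
Step 4: t = 1.386/0.097 = 14.29 s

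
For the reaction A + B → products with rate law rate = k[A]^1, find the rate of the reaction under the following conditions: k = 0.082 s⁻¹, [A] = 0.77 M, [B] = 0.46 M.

0.06314 M/s

Step 1: The rate law is rate = k[A]^1
Step 2: Note that the rate does not depend on [B] (zero order in B).
Step 3: rate = 0.082 × (0.77)^1 = 0.06314 M/s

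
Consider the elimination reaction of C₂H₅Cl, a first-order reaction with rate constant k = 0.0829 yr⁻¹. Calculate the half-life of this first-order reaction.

8.361 yr

Step 1: For a first-order reaction, t₁/₂ = ln(2)/k
Step 2: t₁/₂ = ln(2)/0.0829
Step 3: t₁/₂ = 0.6931/0.0829 = 8.361 yr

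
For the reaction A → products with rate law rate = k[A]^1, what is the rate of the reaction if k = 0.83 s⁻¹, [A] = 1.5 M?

1.245 M/s

Step 1: Identify the rate law: rate = k[A]^1
Step 2: Substitute values: rate = 0.83 × (1.5)^1
Step 3: Calculate: rate = 0.83 × 1.5 = 1.245 M/s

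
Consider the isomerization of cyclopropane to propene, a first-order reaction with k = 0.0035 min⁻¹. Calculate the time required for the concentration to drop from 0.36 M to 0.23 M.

128 min

Step 1: For first-order: t = ln([cyclopropane]₀/[cyclopropane])/k
Step 2: t = ln(0.36/0.23)/0.0035
Step 3: t = ln(1.565)/0.0035
Step 4: t = 0.448/0.0035 = 128 min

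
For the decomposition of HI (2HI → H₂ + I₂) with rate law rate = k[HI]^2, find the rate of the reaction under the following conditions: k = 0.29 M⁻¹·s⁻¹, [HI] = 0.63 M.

0.1151 M/s

Step 1: Identify the rate law: rate = k[HI]^2
Step 2: Substitute values: rate = 0.29 × (0.63)^2
Step 3: Calculate: rate = 0.29 × 0.3969 = 0.115101 M/s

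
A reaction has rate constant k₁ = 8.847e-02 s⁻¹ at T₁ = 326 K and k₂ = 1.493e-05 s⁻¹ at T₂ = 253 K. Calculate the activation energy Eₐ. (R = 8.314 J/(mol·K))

81.6 kJ/mol

Step 1: Use the two-temperature Arrhenius form: ln(k₂/k₁) = -Eₐ/R × (1/T₂ - 1/T₁)
Step 2: ln(k₂/k₁) = ln(1.493e-05/8.847e-02) = ln(0.000168758) = -8.68705
Step 3: 1/T₂ - 1/T₁ = 1/253 - 1/326 = 8.850845e-04 K⁻¹
Step 4: Eₐ = -R × ln(k₂/k₁) / (1/T₂ - 1/T₁) = -8.314 × -8.68705 / 8.850845e-04
Step 5: Eₐ = 8.1601e+04 J/mol = 81.6 kJ/mol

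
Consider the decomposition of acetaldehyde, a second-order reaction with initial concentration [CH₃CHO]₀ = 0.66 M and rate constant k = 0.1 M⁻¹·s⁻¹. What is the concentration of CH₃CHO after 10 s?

0.3976 M

Step 1: For a second-order reaction: 1/[CH₃CHO] = 1/[CH₃CHO]₀ + kt
Step 2: 1/[CH₃CHO] = 1/0.66 + 0.1 × 10
Step 3: 1/[CH₃CHO] = 1.515 + 1 = 2.515
Step 4: [CH₃CHO] = 1/2.515 = 0.3976 M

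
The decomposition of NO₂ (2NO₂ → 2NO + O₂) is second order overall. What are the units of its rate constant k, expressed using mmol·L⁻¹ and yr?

(mmol·L⁻¹)⁻¹·yr⁻¹

Step 1: For overall order n, rate = k × (concentration)^n.
Step 2: Rate has units mmol·L⁻¹·yr⁻¹; concentration term has units (mmol·L⁻¹)^2.
Step 3: k = rate / (concentration)^n, so units of k = (mmol·L⁻¹)^(1-2)·yr⁻¹ = (mmol·L⁻¹)⁻¹·yr⁻¹.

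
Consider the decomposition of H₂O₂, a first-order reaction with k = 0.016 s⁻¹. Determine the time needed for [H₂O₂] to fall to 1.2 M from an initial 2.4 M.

43.32 s

Step 1: For first-order: t = ln([H₂O₂]₀/[H₂O₂])/k
Step 2: t = ln(2.4/1.2)/0.016
Step 3: t = ln(2)/0.016
Step 4: t = 0.6931/0.016 = 43.32 s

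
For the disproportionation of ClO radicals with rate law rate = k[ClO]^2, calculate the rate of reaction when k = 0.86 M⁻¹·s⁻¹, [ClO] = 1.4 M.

1.686 M/s

Step 1: Identify the rate law: rate = k[ClO]^2
Step 2: Substitute values: rate = 0.86 × (1.4)^2
Step 3: Calculate: rate = 0.86 × 1.96 = 1.6856 M/s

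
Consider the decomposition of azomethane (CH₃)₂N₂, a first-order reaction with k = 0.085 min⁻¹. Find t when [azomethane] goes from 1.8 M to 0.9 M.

8.155 min

Step 1: For first-order: t = ln([azomethane]₀/[azomethane])/k
Step 2: t = ln(1.8/0.9)/0.085
Step 3: t = ln(2)/0.085
Step 4: t = 0.6931/0.085 = 8.155 min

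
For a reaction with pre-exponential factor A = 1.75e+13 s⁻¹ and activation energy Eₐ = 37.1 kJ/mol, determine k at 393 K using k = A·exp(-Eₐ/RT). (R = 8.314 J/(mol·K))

2.05e+08 s⁻¹

Step 1: Use the Arrhenius equation: k = A × exp(-Eₐ/RT)
Step 2: Convert Eₐ to J/mol: 37.1 kJ/mol = 37100 J/mol
Step 3: Calculate the exponent: -Eₐ/(RT) = -37100/(8.314 × 393) = -11.35459
Step 4: k = 1.75e+13 × exp(-11.35459)
Step 5: k = 1.75e+13 × 1.17156e-05 = 2.0502e+08 s⁻¹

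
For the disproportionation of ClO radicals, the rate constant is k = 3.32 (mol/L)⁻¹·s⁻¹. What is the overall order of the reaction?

second order (2)

Step 1: The units of k for an nth-order reaction are (concentration)^(1-n)·(time)⁻¹.
Step 2: Here k has units (mol/L)⁻¹·s⁻¹, so the concentration exponent is -1.
Step 3: 1 - n = -1 ⇒ n = 2. The reaction is second order.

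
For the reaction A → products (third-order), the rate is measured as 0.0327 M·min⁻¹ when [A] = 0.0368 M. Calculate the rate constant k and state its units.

656.2 M⁻²·min⁻¹

Step 1: rate = k[A]^3, so k = rate / [A]^3.
Step 2: k = 0.0327 / (0.0368)^3 = 0.0327 / 4.984e-05.
Step 3: k = 656.2 M⁻²·min⁻¹.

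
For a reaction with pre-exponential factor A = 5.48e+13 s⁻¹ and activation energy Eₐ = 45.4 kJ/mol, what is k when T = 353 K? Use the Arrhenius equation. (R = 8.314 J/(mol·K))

1.05e+07 s⁻¹

Step 1: Use the Arrhenius equation: k = A × exp(-Eₐ/RT)
Step 2: Convert Eₐ to J/mol: 45.4 kJ/mol = 45400 J/mol
Step 3: Calculate the exponent: -Eₐ/(RT) = -45400/(8.314 × 353) = -15.46932
Step 4: k = 5.48e+13 × exp(-15.46932)
Step 5: k = 5.48e+13 × 1.91320e-07 = 1.0484e+07 s⁻¹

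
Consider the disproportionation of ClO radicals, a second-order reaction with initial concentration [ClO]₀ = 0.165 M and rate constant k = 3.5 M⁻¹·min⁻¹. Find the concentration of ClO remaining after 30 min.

0.009004 M

Step 1: For a second-order reaction: 1/[ClO] = 1/[ClO]₀ + kt
Step 2: 1/[ClO] = 1/0.165 + 3.5 × 30
Step 3: 1/[ClO] = 6.061 + 105 = 111.1
Step 4: [ClO] = 1/111.1 = 0.009004 M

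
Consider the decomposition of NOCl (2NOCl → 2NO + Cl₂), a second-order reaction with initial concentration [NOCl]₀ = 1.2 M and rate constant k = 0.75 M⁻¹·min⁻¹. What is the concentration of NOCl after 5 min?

0.2182 M

Step 1: For a second-order reaction: 1/[NOCl] = 1/[NOCl]₀ + kt
Step 2: 1/[NOCl] = 1/1.2 + 0.75 × 5
Step 3: 1/[NOCl] = 0.8333 + 3.75 = 4.583
Step 4: [NOCl] = 1/4.583 = 0.2182 M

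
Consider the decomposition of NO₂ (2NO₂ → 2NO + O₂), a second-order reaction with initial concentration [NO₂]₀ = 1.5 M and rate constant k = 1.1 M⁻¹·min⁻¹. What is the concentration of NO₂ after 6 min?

0.1376 M

Step 1: For a second-order reaction: 1/[NO₂] = 1/[NO₂]₀ + kt
Step 2: 1/[NO₂] = 1/1.5 + 1.1 × 6
Step 3: 1/[NO₂] = 0.6667 + 6.6 = 7.267
Step 4: [NO₂] = 1/7.267 = 0.1376 M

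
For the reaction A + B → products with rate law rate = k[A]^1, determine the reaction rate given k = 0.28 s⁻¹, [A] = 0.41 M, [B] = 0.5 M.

0.1148 M/s

Step 1: The rate law is rate = k[A]^1
Step 2: Note that the rate does not depend on [B] (zero order in B).
Step 3: rate = 0.28 × (0.41)^1 = 0.1148 M/s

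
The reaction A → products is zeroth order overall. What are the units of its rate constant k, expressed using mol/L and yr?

mol/L·yr⁻¹

Step 1: For overall order n, rate = k × (concentration)^n.
Step 2: Rate has units mol/L·yr⁻¹; concentration term has units (mol/L)^0.
Step 3: k = rate / (concentration)^n, so units of k = (mol/L)^(1-0)·yr⁻¹ = mol/L·yr⁻¹.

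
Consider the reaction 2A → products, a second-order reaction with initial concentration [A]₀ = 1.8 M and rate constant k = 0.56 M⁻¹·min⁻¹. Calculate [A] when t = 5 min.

0.298 M

Step 1: For a second-order reaction: 1/[A] = 1/[A]₀ + kt
Step 2: 1/[A] = 1/1.8 + 0.56 × 5
Step 3: 1/[A] = 0.5556 + 2.8 = 3.356
Step 4: [A] = 1/3.356 = 0.298 M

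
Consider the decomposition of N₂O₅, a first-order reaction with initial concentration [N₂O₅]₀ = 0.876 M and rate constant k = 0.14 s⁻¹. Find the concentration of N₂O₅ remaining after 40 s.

0.003239 M

Step 1: For a first-order reaction: [N₂O₅] = [N₂O₅]₀ × e^(-kt)
Step 2: [N₂O₅] = 0.876 × e^(-0.14 × 40)
Step 3: [N₂O₅] = 0.876 × e^(-5.6)
Step 4: [N₂O₅] = 0.876 × 0.00369786 = 0.003239 M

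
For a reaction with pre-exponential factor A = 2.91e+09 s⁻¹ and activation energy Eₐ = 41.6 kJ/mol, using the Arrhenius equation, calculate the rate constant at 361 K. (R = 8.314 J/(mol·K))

2.78e+03 s⁻¹

Step 1: Use the Arrhenius equation: k = A × exp(-Eₐ/RT)
Step 2: Convert Eₐ to J/mol: 41.6 kJ/mol = 41600 J/mol
Step 3: Calculate the exponent: -Eₐ/(RT) = -41600/(8.314 × 361) = -13.86041
Step 4: k = 2.91e+09 × exp(-13.86041)
Step 5: k = 2.91e+09 × 9.56094e-07 = 2.7822e+03 s⁻¹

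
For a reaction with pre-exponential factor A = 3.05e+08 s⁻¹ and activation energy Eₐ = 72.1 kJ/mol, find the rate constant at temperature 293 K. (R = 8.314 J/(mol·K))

4.27e-05 s⁻¹

Step 1: Use the Arrhenius equation: k = A × exp(-Eₐ/RT)
Step 2: Convert Eₐ to J/mol: 72.1 kJ/mol = 72100 J/mol
Step 3: Calculate the exponent: -Eₐ/(RT) = -72100/(8.314 × 293) = -29.59768
Step 4: k = 3.05e+08 × exp(-29.59768)
Step 5: k = 3.05e+08 × 1.39924e-13 = 4.2677e-05 s⁻¹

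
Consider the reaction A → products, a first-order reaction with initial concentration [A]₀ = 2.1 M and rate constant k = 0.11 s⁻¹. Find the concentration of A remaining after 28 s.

0.09651 M

Step 1: For a first-order reaction: [A] = [A]₀ × e^(-kt)
Step 2: [A] = 2.1 × e^(-0.11 × 28)
Step 3: [A] = 2.1 × e^(-3.08)
Step 4: [A] = 2.1 × 0.0459593 = 0.09651 M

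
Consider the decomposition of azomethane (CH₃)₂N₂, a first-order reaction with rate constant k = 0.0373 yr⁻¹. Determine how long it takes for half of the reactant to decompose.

18.58 yr

Step 1: For a first-order reaction, t₁/₂ = ln(2)/k
Step 2: t₁/₂ = ln(2)/0.0373
Step 3: t₁/₂ = 0.6931/0.0373 = 18.58 yr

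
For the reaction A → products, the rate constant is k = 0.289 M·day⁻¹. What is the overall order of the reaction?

zeroth order (0)

Step 1: The units of k for an nth-order reaction are (concentration)^(1-n)·(time)⁻¹.
Step 2: Here k has units M·day⁻¹, so the concentration exponent is 1.
Step 3: 1 - n = 1 ⇒ n = 0. The reaction is zeroth order.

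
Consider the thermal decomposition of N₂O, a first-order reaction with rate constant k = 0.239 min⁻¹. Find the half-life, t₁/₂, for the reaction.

2.9 min

Step 1: For a first-order reaction, t₁/₂ = ln(2)/k
Step 2: t₁/₂ = ln(2)/0.239
Step 3: t₁/₂ = 0.6931/0.239 = 2.9 min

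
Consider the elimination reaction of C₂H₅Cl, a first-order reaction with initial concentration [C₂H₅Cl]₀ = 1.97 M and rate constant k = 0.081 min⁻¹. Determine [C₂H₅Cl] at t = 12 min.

0.7453 M

Step 1: For a first-order reaction: [C₂H₅Cl] = [C₂H₅Cl]₀ × e^(-kt)
Step 2: [C₂H₅Cl] = 1.97 × e^(-0.081 × 12)
Step 3: [C₂H₅Cl] = 1.97 × e^(-0.972)
Step 4: [C₂H₅Cl] = 1.97 × 0.378326 = 0.7453 M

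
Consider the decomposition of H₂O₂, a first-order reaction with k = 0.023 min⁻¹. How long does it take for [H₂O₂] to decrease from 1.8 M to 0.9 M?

30.14 min

Step 1: For first-order: t = ln([H₂O₂]₀/[H₂O₂])/k
Step 2: t = ln(1.8/0.9)/0.023
Step 3: t = ln(2)/0.023
Step 4: t = 0.6931/0.023 = 30.14 min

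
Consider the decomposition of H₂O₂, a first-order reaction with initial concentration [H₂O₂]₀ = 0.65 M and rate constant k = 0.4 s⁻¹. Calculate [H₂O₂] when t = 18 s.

0.0004853 M

Step 1: For a first-order reaction: [H₂O₂] = [H₂O₂]₀ × e^(-kt)
Step 2: [H₂O₂] = 0.65 × e^(-0.4 × 18)
Step 3: [H₂O₂] = 0.65 × e^(-7.2)
Step 4: [H₂O₂] = 0.65 × 0.000746586 = 0.0004853 M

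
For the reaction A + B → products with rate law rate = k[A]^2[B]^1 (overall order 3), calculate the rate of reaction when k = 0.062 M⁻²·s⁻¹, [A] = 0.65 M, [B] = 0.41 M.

0.01074 M/s

Step 1: The rate law is rate = k[A]^2[B]^1, overall order = 2+1 = 3
Step 2: Substitute values: rate = 0.062 × (0.65)^2 × (0.41)^1
Step 3: rate = 0.062 × 0.4225 × 0.41 = 0.0107399 M/s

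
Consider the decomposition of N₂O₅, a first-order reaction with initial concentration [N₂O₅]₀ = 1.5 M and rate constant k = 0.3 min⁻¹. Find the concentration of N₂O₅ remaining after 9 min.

0.1008 M

Step 1: For a first-order reaction: [N₂O₅] = [N₂O₅]₀ × e^(-kt)
Step 2: [N₂O₅] = 1.5 × e^(-0.3 × 9)
Step 3: [N₂O₅] = 1.5 × e^(-2.7)
Step 4: [N₂O₅] = 1.5 × 0.0672055 = 0.1008 M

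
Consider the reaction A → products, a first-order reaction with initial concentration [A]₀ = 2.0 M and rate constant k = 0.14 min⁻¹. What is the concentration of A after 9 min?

0.5673 M

Step 1: For a first-order reaction: [A] = [A]₀ × e^(-kt)
Step 2: [A] = 2.0 × e^(-0.14 × 9)
Step 3: [A] = 2.0 × e^(-1.26)
Step 4: [A] = 2.0 × 0.283654 = 0.5673 M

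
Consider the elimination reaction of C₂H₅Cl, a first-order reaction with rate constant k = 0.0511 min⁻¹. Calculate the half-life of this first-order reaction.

13.56 min

Step 1: For a first-order reaction, t₁/₂ = ln(2)/k
Step 2: t₁/₂ = ln(2)/0.0511
Step 3: t₁/₂ = 0.6931/0.0511 = 13.56 min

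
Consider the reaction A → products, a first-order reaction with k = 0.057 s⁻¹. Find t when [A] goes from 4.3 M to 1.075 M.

24.32 s

Step 1: For first-order: t = ln([A]₀/[A])/k
Step 2: t = ln(4.3/1.075)/0.057
Step 3: t = ln(4)/0.057
Step 4: t = 1.386/0.057 = 24.32 s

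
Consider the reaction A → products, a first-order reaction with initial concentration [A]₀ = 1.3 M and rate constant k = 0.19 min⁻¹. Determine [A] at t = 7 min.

0.3438 M

Step 1: For a first-order reaction: [A] = [A]₀ × e^(-kt)
Step 2: [A] = 1.3 × e^(-0.19 × 7)
Step 3: [A] = 1.3 × e^(-1.33)
Step 4: [A] = 1.3 × 0.264477 = 0.3438 M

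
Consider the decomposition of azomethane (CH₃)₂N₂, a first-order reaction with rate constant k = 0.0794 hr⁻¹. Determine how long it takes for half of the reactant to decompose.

8.73 hr

Step 1: For a first-order reaction, t₁/₂ = ln(2)/k
Step 2: t₁/₂ = ln(2)/0.0794
Step 3: t₁/₂ = 0.6931/0.0794 = 8.73 hr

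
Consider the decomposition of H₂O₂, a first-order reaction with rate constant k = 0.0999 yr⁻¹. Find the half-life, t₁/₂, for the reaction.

6.938 yr

Step 1: For a first-order reaction, t₁/₂ = ln(2)/k
Step 2: t₁/₂ = ln(2)/0.0999
Step 3: t₁/₂ = 0.6931/0.0999 = 6.938 yr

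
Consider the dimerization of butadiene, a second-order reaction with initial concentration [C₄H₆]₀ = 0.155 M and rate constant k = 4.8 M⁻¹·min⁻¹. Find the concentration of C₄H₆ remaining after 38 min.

0.005295 M

Step 1: For a second-order reaction: 1/[C₄H₆] = 1/[C₄H₆]₀ + kt
Step 2: 1/[C₄H₆] = 1/0.155 + 4.8 × 38
Step 3: 1/[C₄H₆] = 6.452 + 182.4 = 188.9
Step 4: [C₄H₆] = 1/188.9 = 0.005295 M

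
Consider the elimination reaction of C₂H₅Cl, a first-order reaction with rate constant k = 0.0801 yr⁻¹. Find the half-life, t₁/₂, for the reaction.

8.654 yr

Step 1: For a first-order reaction, t₁/₂ = ln(2)/k
Step 2: t₁/₂ = ln(2)/0.0801
Step 3: t₁/₂ = 0.6931/0.0801 = 8.654 yr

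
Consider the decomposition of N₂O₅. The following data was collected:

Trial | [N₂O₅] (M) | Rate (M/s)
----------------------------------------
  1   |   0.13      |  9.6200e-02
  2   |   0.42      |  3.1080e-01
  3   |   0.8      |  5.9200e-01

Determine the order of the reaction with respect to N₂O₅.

first order (1)

Step 1: Compare trials to find order n where rate₂/rate₁ = ([N₂O₅]₂/[N₂O₅]₁)^n
Step 2: rate₂/rate₁ = 3.1080e-01/9.6200e-02 = 3.231
Step 3: [N₂O₅]₂/[N₂O₅]₁ = 0.42/0.13 = 3.231
Step 4: n = ln(3.231)/ln(3.231) = 1.00 ≈ 1
Step 5: The reaction is first order in N₂O₅.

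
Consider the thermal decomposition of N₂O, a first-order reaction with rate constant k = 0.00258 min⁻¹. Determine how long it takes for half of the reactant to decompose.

268.7 min

Step 1: For a first-order reaction, t₁/₂ = ln(2)/k
Step 2: t₁/₂ = ln(2)/0.00258
Step 3: t₁/₂ = 0.6931/0.00258 = 268.7 min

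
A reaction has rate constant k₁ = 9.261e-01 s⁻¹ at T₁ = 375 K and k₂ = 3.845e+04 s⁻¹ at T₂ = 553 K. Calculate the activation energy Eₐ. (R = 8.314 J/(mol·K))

103.0 kJ/mol

Step 1: Use the two-temperature Arrhenius form: ln(k₂/k₁) = -Eₐ/R × (1/T₂ - 1/T₁)
Step 2: ln(k₂/k₁) = ln(3.845e+04/9.261e-01) = ln(41518.2) = 10.6339
Step 3: 1/T₂ - 1/T₁ = 1/553 - 1/375 = -8.583484e-04 K⁻¹
Step 4: Eₐ = -R × ln(k₂/k₁) / (1/T₂ - 1/T₁) = -8.314 × 10.6339 / -8.583484e-04
Step 5: Eₐ = 1.0300e+05 J/mol = 103.0 kJ/mol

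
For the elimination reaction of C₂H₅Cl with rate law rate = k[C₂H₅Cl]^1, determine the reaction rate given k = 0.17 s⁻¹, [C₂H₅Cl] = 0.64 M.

0.1088 M/s

Step 1: Identify the rate law: rate = k[C₂H₅Cl]^1
Step 2: Substitute values: rate = 0.17 × (0.64)^1
Step 3: Calculate: rate = 0.17 × 0.64 = 0.1088 M/s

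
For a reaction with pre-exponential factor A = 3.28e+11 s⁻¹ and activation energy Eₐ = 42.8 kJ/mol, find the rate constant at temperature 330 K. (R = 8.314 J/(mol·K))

5.51e+04 s⁻¹

Step 1: Use the Arrhenius equation: k = A × exp(-Eₐ/RT)
Step 2: Convert Eₐ to J/mol: 42.8 kJ/mol = 42800 J/mol
Step 3: Calculate the exponent: -Eₐ/(RT) = -42800/(8.314 × 330) = -15.59983
Step 4: k = 3.28e+11 × exp(-15.59983)
Step 5: k = 3.28e+11 × 1.67911e-07 = 5.5075e+04 s⁻¹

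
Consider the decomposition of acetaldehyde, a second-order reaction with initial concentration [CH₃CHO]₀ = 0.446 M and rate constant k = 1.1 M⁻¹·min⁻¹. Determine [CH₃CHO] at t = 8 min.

0.09056 M

Step 1: For a second-order reaction: 1/[CH₃CHO] = 1/[CH₃CHO]₀ + kt
Step 2: 1/[CH₃CHO] = 1/0.446 + 1.1 × 8
Step 3: 1/[CH₃CHO] = 2.242 + 8.8 = 11.04
Step 4: [CH₃CHO] = 1/11.04 = 0.09056 M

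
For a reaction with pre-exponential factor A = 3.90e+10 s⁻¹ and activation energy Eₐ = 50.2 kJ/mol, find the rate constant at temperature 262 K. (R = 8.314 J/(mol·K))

3.82e+00 s⁻¹

Step 1: Use the Arrhenius equation: k = A × exp(-Eₐ/RT)
Step 2: Convert Eₐ to J/mol: 50.2 kJ/mol = 50200 J/mol
Step 3: Calculate the exponent: -Eₐ/(RT) = -50200/(8.314 × 262) = -23.04583
Step 4: k = 3.90e+10 × exp(-23.04583)
Step 5: k = 3.90e+10 × 9.80219e-11 = 3.8229e+00 s⁻¹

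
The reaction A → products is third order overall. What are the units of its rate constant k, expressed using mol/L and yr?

(mol/L)⁻²·yr⁻¹

Step 1: For overall order n, rate = k × (concentration)^n.
Step 2: Rate has units mol/L·yr⁻¹; concentration term has units (mol/L)^3.
Step 3: k = rate / (concentration)^n, so units of k = (mol/L)^(1-3)·yr⁻¹ = (mol/L)⁻²·yr⁻¹.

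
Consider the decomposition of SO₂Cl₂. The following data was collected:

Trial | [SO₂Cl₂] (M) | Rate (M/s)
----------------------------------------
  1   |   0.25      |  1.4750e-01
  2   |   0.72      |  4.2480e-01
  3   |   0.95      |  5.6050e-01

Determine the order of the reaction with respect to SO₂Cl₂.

first order (1)

Step 1: Compare trials to find order n where rate₂/rate₁ = ([SO₂Cl₂]₂/[SO₂Cl₂]₁)^n
Step 2: rate₂/rate₁ = 4.2480e-01/1.4750e-01 = 2.88
Step 3: [SO₂Cl₂]₂/[SO₂Cl₂]₁ = 0.72/0.25 = 2.88
Step 4: n = ln(2.88)/ln(2.88) = 1.00 ≈ 1
Step 5: The reaction is first order in SO₂Cl₂.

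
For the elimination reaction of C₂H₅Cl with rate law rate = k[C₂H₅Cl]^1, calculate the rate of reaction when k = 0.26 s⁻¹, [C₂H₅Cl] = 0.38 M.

0.0988 M/s

Step 1: Identify the rate law: rate = k[C₂H₅Cl]^1
Step 2: Substitute values: rate = 0.26 × (0.38)^1
Step 3: Calculate: rate = 0.26 × 0.38 = 0.0988 M/s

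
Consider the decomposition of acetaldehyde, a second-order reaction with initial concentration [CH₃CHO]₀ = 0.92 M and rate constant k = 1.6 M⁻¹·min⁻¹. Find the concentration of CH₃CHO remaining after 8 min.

0.07201 M

Step 1: For a second-order reaction: 1/[CH₃CHO] = 1/[CH₃CHO]₀ + kt
Step 2: 1/[CH₃CHO] = 1/0.92 + 1.6 × 8
Step 3: 1/[CH₃CHO] = 1.087 + 12.8 = 13.89
Step 4: [CH₃CHO] = 1/13.89 = 0.07201 M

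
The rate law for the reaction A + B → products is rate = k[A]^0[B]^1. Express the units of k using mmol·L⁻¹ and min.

min⁻¹

Step 1: Overall order = 0 + 1 = 1.
Step 2: rate has units mmol·L⁻¹·min⁻¹; [A]^0[B]^1 has units (mmol·L⁻¹)^1.
Step 3: k = rate/([A]^0[B]^1), so units of k = (mmol·L⁻¹)^(1-1)·min⁻¹ = min⁻¹.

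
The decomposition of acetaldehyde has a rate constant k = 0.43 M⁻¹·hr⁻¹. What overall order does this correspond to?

second order (2)

Step 1: The units of k for an nth-order reaction are (concentration)^(1-n)·(time)⁻¹.
Step 2: Here k has units M⁻¹·hr⁻¹, so the concentration exponent is -1.
Step 3: 1 - n = -1 ⇒ n = 2. The reaction is second order.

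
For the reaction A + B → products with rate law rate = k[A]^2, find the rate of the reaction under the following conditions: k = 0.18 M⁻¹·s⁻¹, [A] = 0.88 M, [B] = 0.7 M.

0.1394 M/s

Step 1: The rate law is rate = k[A]^2
Step 2: Note that the rate does not depend on [B] (zero order in B).
Step 3: rate = 0.18 × (0.88)^2 = 0.139392 M/s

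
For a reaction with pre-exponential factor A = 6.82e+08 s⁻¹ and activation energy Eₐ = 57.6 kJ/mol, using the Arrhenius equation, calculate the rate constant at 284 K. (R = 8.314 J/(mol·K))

1.74e-02 s⁻¹

Step 1: Use the Arrhenius equation: k = A × exp(-Eₐ/RT)
Step 2: Convert Eₐ to J/mol: 57.6 kJ/mol = 57600 J/mol
Step 3: Calculate the exponent: -Eₐ/(RT) = -57600/(8.314 × 284) = -24.39462
Step 4: k = 6.82e+08 × exp(-24.39462)
Step 5: k = 6.82e+08 × 2.54420e-11 = 1.7351e-02 s⁻¹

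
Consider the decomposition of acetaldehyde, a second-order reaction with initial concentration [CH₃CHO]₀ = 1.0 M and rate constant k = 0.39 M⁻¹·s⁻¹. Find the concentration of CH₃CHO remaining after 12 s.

0.1761 M

Step 1: For a second-order reaction: 1/[CH₃CHO] = 1/[CH₃CHO]₀ + kt
Step 2: 1/[CH₃CHO] = 1/1.0 + 0.39 × 12
Step 3: 1/[CH₃CHO] = 1 + 4.68 = 5.68
Step 4: [CH₃CHO] = 1/5.68 = 0.1761 M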